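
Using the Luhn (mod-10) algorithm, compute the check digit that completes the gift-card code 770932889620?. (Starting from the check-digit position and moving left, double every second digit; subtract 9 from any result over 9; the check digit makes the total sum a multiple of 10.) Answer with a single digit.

3

Partial digits right→left: 0 2 6 9 8 8 2 3 9 0 7 7
Double every second digit counting from the check-digit position (so the 1st, 3rd, 5th, ... of the partial from the right).
  doubled (with −9 where >9): 0 3 7 4 9 5 → sum 28
  kept as-is: 2 9 8 3 0 7 → sum 29
Total = 28 + 29 = 57.
Check digit = (10 − (57 mod 10)) mod 10 = 3.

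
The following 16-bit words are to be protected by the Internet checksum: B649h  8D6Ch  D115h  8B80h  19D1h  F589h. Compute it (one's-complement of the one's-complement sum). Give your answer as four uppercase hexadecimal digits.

5058

One's-complement addition (fold any carry out of bit 15 back into bit 0):
  0xB649 + 0x8D6C = 0x143B5 → wrap carry → 0x43B6
  0x43B6 + 0xD115 = 0x114CB → wrap carry → 0x14CC
  0x14CC + 0x8B80 = 0x0A04C
  0xA04C + 0x19D1 = 0x0BA1D
  0xBA1D + 0xF589 = 0x1AFA6 → wrap carry → 0xAFA7
One's-complement sum = 0xAFA7.
Checksum = ~0xAFA7 & 0xFFFF = 0x5058.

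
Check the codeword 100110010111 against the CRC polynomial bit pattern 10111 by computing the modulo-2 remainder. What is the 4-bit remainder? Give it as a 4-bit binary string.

0100

Modulo-2 division of 100110010111 by 10111:
  pos 0: 10011 XOR 10111 = 00100
  pos 2: 10000 XOR 10111 = 00111
  pos 4: 11110 XOR 10111 = 01001
  pos 5: 10011 XOR 10111 = 00100
  pos 7: 10011 XOR 10111 = 00100
Remainder = 0100 (nonzero — an error is detected).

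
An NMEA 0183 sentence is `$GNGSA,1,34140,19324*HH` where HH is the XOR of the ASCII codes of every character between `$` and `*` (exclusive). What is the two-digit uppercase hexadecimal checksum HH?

4E

XOR the ASCII codes of the payload characters:
  'G' = 0x47 → acc = 0x47
  'N' = 0x4E → acc = 0x09
  'G' = 0x47 → acc = 0x4E
  'S' = 0x53 → acc = 0x1D
  'A' = 0x41 → acc = 0x5C
  ',' = 0x2C → acc = 0x70
  '1' = 0x31 → acc = 0x41
  ',' = 0x2C → acc = 0x6D
  '3' = 0x33 → acc = 0x5E
  '4' = 0x34 → acc = 0x6A
  '1' = 0x31 → acc = 0x5B
  '4' = 0x34 → acc = 0x6F
  '0' = 0x30 → acc = 0x5F
  ',' = 0x2C → acc = 0x73
  '1' = 0x31 → acc = 0x42
  '9' = 0x39 → acc = 0x7B
  '3' = 0x33 → acc = 0x48
  '2' = 0x32 → acc = 0x7A
  '4' = 0x34 → acc = 0x4E
Checksum = 0x4E.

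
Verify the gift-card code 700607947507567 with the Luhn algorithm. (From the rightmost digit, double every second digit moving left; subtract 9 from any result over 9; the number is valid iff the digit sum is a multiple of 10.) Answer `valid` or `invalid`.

From the right, keep odd positions and double even positions (subtract 9 from any doubled value over 9):
  doubled (positions 2,4,...): 3 5 1 8 5 3 0 → sum 25
  kept (positions 1,3,...): 7 5 0 7 9 0 0 7 → sum 35
Total = 60.
60 mod 10 = 0, so the number is valid.

valid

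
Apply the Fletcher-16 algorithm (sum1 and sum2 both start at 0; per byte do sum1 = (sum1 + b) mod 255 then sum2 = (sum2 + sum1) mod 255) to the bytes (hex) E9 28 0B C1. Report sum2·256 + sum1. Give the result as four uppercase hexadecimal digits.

Running sums (mod 255):
  after byte 0 (E9): sum1=233, sum2=233
  after byte 1 (28): sum1=18, sum2=251
  after byte 2 (0B): sum1=29, sum2=25
  after byte 3 (C1): sum1=222, sum2=247
Checksum = sum2·256 + sum1 = 247·256 + 222 = 63454 = 0xF7DE.

F7DE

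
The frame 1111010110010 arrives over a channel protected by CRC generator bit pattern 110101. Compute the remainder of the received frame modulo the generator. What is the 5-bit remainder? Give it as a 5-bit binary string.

Modulo-2 division of 1111010110010 by 110101:
  pos 0: 111101 XOR 110101 = 001000
  pos 2: 100001 XOR 110101 = 010100
  pos 3: 101001 XOR 110101 = 011100
  pos 4: 111000 XOR 110101 = 001101
  pos 6: 110101 XOR 110101 = 000000
Remainder = 00000 (zero — the frame passes the CRC check).

00000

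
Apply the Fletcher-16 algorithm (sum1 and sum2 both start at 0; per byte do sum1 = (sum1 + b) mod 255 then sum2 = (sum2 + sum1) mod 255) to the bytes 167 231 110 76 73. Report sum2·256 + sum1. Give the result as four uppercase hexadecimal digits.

Running sums (mod 255):
  after byte 0 (167): sum1=167, sum2=167
  after byte 1 (231): sum1=143, sum2=55
  after byte 2 (110): sum1=253, sum2=53
  after byte 3 (76): sum1=74, sum2=127
  after byte 4 (73): sum1=147, sum2=19
Checksum = sum2·256 + sum1 = 19·256 + 147 = 5011 = 0x1393.

1393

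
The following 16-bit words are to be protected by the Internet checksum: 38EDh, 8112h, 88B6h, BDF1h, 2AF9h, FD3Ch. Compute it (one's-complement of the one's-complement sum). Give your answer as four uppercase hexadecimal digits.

D721

One's-complement addition (fold any carry out of bit 15 back into bit 0):
  0x38ED + 0x8112 = 0x0B9FF
  0xB9FF + 0x88B6 = 0x142B5 → wrap carry → 0x42B6
  0x42B6 + 0xBDF1 = 0x100A7 → wrap carry → 0x00A8
  0x00A8 + 0x2AF9 = 0x02BA1
  0x2BA1 + 0xFD3C = 0x128DD → wrap carry → 0x28DE
One's-complement sum = 0x28DE.
Checksum = ~0x28DE & 0xFFFF = 0xD721.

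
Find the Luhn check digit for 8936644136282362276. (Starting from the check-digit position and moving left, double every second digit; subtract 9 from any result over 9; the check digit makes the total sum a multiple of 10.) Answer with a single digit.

6

Partial digits right→left: 6 7 2 2 6 3 2 8 2 6 3 1 4 4 6 6 3 9 8
Double every second digit counting from the check-digit position (so the 1st, 3rd, 5th, ... of the partial from the right).
  doubled (with −9 where >9): 3 4 3 4 4 6 8 3 6 7 → sum 48
  kept as-is: 7 2 3 8 6 1 4 6 9 → sum 46
Total = 48 + 46 = 94.
Check digit = (10 − (94 mod 10)) mod 10 = 6.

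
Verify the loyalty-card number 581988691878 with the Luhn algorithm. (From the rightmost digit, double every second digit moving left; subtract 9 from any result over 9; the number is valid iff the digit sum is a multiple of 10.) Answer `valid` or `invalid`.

valid

From the right, keep odd positions and double even positions (subtract 9 from any doubled value over 9):
  doubled (positions 2,4,...): 5 2 3 7 2 1 → sum 20
  kept (positions 1,3,...): 8 8 9 8 9 8 → sum 50
Total = 70.
70 mod 10 = 0, so the number is valid.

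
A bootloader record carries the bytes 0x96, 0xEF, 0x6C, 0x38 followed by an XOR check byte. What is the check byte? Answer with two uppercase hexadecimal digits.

XOR the bytes together:
  start with 0x96
  0x96 ⊕ 0xEF = 0x79
  0x79 ⊕ 0x6C = 0x15
  0x15 ⊕ 0x38 = 0x2D

2D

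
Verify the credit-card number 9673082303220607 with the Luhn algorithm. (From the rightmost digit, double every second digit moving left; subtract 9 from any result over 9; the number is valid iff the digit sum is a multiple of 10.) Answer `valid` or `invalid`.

valid

From the right, keep odd positions and double even positions (subtract 9 from any doubled value over 9):
  doubled (positions 2,4,...): 0 0 4 0 4 0 5 9 → sum 22
  kept (positions 1,3,...): 7 6 2 3 3 8 3 6 → sum 38
Total = 60.
60 mod 10 = 0, so the number is valid.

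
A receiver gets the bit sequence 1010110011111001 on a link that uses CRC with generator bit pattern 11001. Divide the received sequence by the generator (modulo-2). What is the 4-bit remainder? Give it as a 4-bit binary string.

0011

Modulo-2 division of 1010110011111001 by 11001:
  pos 0: 10101 XOR 11001 = 01100
  pos 1: 11001 XOR 11001 = 00000
  pos 8: 11111 XOR 11001 = 00110
  pos 10: 11000 XOR 11001 = 00001
Remainder = 0011 (nonzero — an error is detected).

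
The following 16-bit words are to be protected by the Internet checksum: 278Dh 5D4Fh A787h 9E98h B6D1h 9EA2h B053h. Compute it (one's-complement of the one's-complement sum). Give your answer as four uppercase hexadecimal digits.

2F3B

One's-complement addition (fold any carry out of bit 15 back into bit 0):
  0x278D + 0x5D4F = 0x084DC
  0x84DC + 0xA787 = 0x12C63 → wrap carry → 0x2C64
  0x2C64 + 0x9E98 = 0x0CAFC
  0xCAFC + 0xB6D1 = 0x181CD → wrap carry → 0x81CE
  0x81CE + 0x9EA2 = 0x12070 → wrap carry → 0x2071
  0x2071 + 0xB053 = 0x0D0C4
One's-complement sum = 0xD0C4.
Checksum = ~0xD0C4 & 0xFFFF = 0x2F3B.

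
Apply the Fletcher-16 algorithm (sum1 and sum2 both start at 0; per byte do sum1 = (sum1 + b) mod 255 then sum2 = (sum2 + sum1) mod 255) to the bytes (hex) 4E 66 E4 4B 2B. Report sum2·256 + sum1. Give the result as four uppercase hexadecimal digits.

Running sums (mod 255):
  after byte 0 (4E): sum1=78, sum2=78
  after byte 1 (66): sum1=180, sum2=3
  after byte 2 (E4): sum1=153, sum2=156
  after byte 3 (4B): sum1=228, sum2=129
  after byte 4 (2B): sum1=16, sum2=145
Checksum = sum2·256 + sum1 = 145·256 + 16 = 37136 = 0x9110.

9110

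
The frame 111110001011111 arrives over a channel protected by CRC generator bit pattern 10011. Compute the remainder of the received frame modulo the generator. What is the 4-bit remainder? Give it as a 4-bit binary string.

0010

Modulo-2 division of 111110001011111 by 10011:
  pos 0: 11111 XOR 10011 = 01100
  pos 1: 11000 XOR 10011 = 01011
  pos 2: 10110 XOR 10011 = 00101
  pos 4: 10101 XOR 10011 = 00110
  pos 6: 11001 XOR 10011 = 01010
  pos 7: 10101 XOR 10011 = 00110
  pos 9: 11011 XOR 10011 = 01000
  pos 10: 10001 XOR 10011 = 00010
Remainder = 0010 (nonzero — an error is detected).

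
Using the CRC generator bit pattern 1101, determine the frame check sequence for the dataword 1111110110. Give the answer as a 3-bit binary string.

Append 3 zeros: 1111110110000. Divide by 1101 (XOR where the leading bit is 1):
  pos 0: 1111 XOR 1101 = 0010
  pos 2: 1011 XOR 1101 = 0110
  pos 3: 1100 XOR 1101 = 0001
  pos 6: 1110 XOR 1101 = 0011
  pos 8: 1100 XOR 1101 = 0001
Remainder (last 3 bits) = 010. This is the CRC / FCS.

010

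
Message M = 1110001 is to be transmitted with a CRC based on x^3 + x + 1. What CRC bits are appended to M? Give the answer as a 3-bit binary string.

Append 3 zeros: 1110001000. Divide by 1011 (XOR where the leading bit is 1):
  pos 0: 1110 XOR 1011 = 0101
  pos 1: 1010 XOR 1011 = 0001
  pos 4: 1010 XOR 1011 = 0001
Remainder (last 3 bits) = 100. This is the CRC / FCS.

100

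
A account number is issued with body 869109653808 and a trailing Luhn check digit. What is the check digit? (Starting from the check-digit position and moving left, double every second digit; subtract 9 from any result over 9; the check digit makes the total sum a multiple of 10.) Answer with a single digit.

Partial digits right→left: 8 0 8 3 5 6 9 0 1 9 6 8
Double every second digit counting from the check-digit position (so the 1st, 3rd, 5th, ... of the partial from the right).
  doubled (with −9 where >9): 7 7 1 9 2 3 → sum 29
  kept as-is: 0 3 6 0 9 8 → sum 26
Total = 29 + 26 = 55.
Check digit = (10 − (55 mod 10)) mod 10 = 5.

5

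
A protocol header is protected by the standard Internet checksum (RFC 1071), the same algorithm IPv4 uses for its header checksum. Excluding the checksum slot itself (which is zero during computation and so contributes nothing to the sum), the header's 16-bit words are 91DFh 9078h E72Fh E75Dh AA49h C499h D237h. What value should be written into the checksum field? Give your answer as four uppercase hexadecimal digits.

One's-complement addition (fold any carry out of bit 15 back into bit 0):
  0x91DF + 0x9078 = 0x12257 → wrap carry → 0x2258
  0x2258 + 0xE72F = 0x10987 → wrap carry → 0x0988
  0x0988 + 0xE75D = 0x0F0E5
  0xF0E5 + 0xAA49 = 0x19B2E → wrap carry → 0x9B2F
  0x9B2F + 0xC499 = 0x15FC8 → wrap carry → 0x5FC9
  0x5FC9 + 0xD237 = 0x13200 → wrap carry → 0x3201
One's-complement sum = 0x3201.
Checksum = ~0x3201 & 0xFFFF = 0xCDFE.

CDFE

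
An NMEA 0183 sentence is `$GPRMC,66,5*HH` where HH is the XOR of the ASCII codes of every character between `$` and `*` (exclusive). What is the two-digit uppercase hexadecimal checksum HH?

7E

XOR the ASCII codes of the payload characters:
  'G' = 0x47 → acc = 0x47
  'P' = 0x50 → acc = 0x17
  'R' = 0x52 → acc = 0x45
  'M' = 0x4D → acc = 0x08
  'C' = 0x43 → acc = 0x4B
  ',' = 0x2C → acc = 0x67
  '6' = 0x36 → acc = 0x51
  '6' = 0x36 → acc = 0x67
  ',' = 0x2C → acc = 0x4B
  '5' = 0x35 → acc = 0x7E
Checksum = 0x7E.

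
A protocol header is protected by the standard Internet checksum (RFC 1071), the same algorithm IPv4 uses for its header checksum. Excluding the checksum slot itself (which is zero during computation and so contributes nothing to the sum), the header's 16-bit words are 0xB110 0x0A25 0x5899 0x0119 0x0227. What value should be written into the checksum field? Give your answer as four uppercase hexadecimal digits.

One's-complement addition (fold any carry out of bit 15 back into bit 0):
  0xB110 + 0x0A25 = 0x0BB35
  0xBB35 + 0x5899 = 0x113CE → wrap carry → 0x13CF
  0x13CF + 0x0119 = 0x014E8
  0x14E8 + 0x0227 = 0x0170F
One's-complement sum = 0x170F.
Checksum = ~0x170F & 0xFFFF = 0xE8F0.

E8F0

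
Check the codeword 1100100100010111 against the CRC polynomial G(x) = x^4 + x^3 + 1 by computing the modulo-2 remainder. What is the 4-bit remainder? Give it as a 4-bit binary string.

0000

Modulo-2 division of 1100100100010111 by 11001:
  pos 0: 11001 XOR 11001 = 00000
  pos 7: 10001 XOR 11001 = 01000
  pos 8: 10000 XOR 11001 = 01001
  pos 9: 10011 XOR 11001 = 01010
  pos 10: 10101 XOR 11001 = 01100
  pos 11: 11001 XOR 11001 = 00000
Remainder = 0000 (zero — the frame passes the CRC check).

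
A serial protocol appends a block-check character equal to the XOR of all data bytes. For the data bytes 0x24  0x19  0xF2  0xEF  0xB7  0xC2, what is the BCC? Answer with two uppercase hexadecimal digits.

55

XOR the bytes together:
  start with 0x24
  0x24 ⊕ 0x19 = 0x3D
  0x3D ⊕ 0xF2 = 0xCF
  0xCF ⊕ 0xEF = 0x20
  0x20 ⊕ 0xB7 = 0x97
  0x97 ⊕ 0xC2 = 0x55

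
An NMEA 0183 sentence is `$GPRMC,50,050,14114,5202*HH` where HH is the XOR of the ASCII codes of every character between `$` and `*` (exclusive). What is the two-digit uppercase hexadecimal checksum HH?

XOR the ASCII codes of the payload characters:
  'G' = 0x47 → acc = 0x47
  'P' = 0x50 → acc = 0x17
  'R' = 0x52 → acc = 0x45
  'M' = 0x4D → acc = 0x08
  'C' = 0x43 → acc = 0x4B
  ',' = 0x2C → acc = 0x67
  '5' = 0x35 → acc = 0x52
  '0' = 0x30 → acc = 0x62
  ',' = 0x2C → acc = 0x4E
  '0' = 0x30 → acc = 0x7E
  '5' = 0x35 → acc = 0x4B
  '0' = 0x30 → acc = 0x7B
  ',' = 0x2C → acc = 0x57
  '1' = 0x31 → acc = 0x66
  '4' = 0x34 → acc = 0x52
  '1' = 0x31 → acc = 0x63
  '1' = 0x31 → acc = 0x52
  '4' = 0x34 → acc = 0x66
  ',' = 0x2C → acc = 0x4A
  '5' = 0x35 → acc = 0x7F
  '2' = 0x32 → acc = 0x4D
  '0' = 0x30 → acc = 0x7D
  '2' = 0x32 → acc = 0x4F
Checksum = 0x4F.

4F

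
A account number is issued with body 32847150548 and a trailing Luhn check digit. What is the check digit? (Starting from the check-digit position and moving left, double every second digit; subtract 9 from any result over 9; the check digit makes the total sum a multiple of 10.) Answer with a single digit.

Partial digits right→left: 8 4 5 0 5 1 7 4 8 2 3
Double every second digit counting from the check-digit position (so the 1st, 3rd, 5th, ... of the partial from the right).
  doubled (with −9 where >9): 7 1 1 5 7 6 → sum 27
  kept as-is: 4 0 1 4 2 → sum 11
Total = 27 + 11 = 38.
Check digit = (10 − (38 mod 10)) mod 10 = 2.

2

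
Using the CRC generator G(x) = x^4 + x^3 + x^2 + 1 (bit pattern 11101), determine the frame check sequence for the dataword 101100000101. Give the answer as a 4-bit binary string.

1000

Append 4 zeros: 1011000001010000. Divide by 11101 (XOR where the leading bit is 1):
  pos 0: 10110 XOR 11101 = 01011
  pos 1: 10110 XOR 11101 = 01011
  pos 2: 10110 XOR 11101 = 01011
  pos 3: 10110 XOR 11101 = 01011
  pos 4: 10110 XOR 11101 = 01011
  pos 5: 10111 XOR 11101 = 01010
  pos 6: 10100 XOR 11101 = 01001
  pos 7: 10011 XOR 11101 = 01110
  pos 8: 11100 XOR 11101 = 00001
Remainder (last 4 bits) = 1000. This is the CRC / FCS.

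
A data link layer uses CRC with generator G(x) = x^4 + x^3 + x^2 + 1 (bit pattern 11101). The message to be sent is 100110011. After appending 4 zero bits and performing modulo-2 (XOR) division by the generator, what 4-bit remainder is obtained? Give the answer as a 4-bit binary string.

Append 4 zeros: 1001100110000. Divide by 11101 (XOR where the leading bit is 1):
  pos 0: 10011 XOR 11101 = 01110
  pos 1: 11100 XOR 11101 = 00001
  pos 5: 10110 XOR 11101 = 01011
  pos 6: 10110 XOR 11101 = 01011
  pos 7: 10110 XOR 11101 = 01011
  pos 8: 10110 XOR 11101 = 01011
Remainder (last 4 bits) = 1011. This is the CRC / FCS.

1011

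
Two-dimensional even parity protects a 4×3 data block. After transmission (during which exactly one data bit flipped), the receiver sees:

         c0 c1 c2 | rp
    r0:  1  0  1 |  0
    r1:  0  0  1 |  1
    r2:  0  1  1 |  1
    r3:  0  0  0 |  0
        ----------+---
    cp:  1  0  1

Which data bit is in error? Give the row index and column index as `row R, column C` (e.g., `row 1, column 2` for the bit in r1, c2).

row 2, column 1

Recompute each row's even parity and compare to rp:
  r0: data parity 0, sent rp 0 → ok
  r1: data parity 1, sent rp 1 → ok
  r2: data parity 0, sent rp 1 → mismatch
  r3: data parity 0, sent rp 0 → ok
Recompute each column's even parity and compare to cp:
  c0: data parity 1, sent cp 1 → ok
  c1: data parity 1, sent cp 0 → mismatch
  c2: data parity 1, sent cp 1 → ok
Exactly one row (r2) and one column (c1) fail → the flipped bit is at their intersection.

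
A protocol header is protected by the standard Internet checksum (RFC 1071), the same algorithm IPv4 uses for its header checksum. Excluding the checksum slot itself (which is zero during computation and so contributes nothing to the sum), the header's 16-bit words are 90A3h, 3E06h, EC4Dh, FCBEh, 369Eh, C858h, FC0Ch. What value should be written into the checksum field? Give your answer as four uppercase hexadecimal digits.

One's-complement addition (fold any carry out of bit 15 back into bit 0):
  0x90A3 + 0x3E06 = 0x0CEA9
  0xCEA9 + 0xEC4D = 0x1BAF6 → wrap carry → 0xBAF7
  0xBAF7 + 0xFCBE = 0x1B7B5 → wrap carry → 0xB7B6
  0xB7B6 + 0x369E = 0x0EE54
  0xEE54 + 0xC858 = 0x1B6AC → wrap carry → 0xB6AD
  0xB6AD + 0xFC0C = 0x1B2B9 → wrap carry → 0xB2BA
One's-complement sum = 0xB2BA.
Checksum = ~0xB2BA & 0xFFFF = 0x4D45.

4D45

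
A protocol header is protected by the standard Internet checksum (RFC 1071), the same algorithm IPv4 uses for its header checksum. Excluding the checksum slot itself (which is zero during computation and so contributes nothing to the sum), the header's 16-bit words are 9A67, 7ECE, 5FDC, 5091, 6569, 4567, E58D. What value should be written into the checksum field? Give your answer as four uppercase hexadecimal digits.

One's-complement addition (fold any carry out of bit 15 back into bit 0):
  0x9A67 + 0x7ECE = 0x11935 → wrap carry → 0x1936
  0x1936 + 0x5FDC = 0x07912
  0x7912 + 0x5091 = 0x0C9A3
  0xC9A3 + 0x6569 = 0x12F0C → wrap carry → 0x2F0D
  0x2F0D + 0x4567 = 0x07474
  0x7474 + 0xE58D = 0x15A01 → wrap carry → 0x5A02
One's-complement sum = 0x5A02.
Checksum = ~0x5A02 & 0xFFFF = 0xA5FD.

A5FD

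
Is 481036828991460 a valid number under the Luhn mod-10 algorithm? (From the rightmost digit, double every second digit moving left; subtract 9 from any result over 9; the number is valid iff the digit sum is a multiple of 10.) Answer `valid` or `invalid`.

invalid

From the right, keep odd positions and double even positions (subtract 9 from any doubled value over 9):
  doubled (positions 2,4,...): 3 2 9 4 3 0 7 → sum 28
  kept (positions 1,3,...): 0 4 9 8 8 3 1 4 → sum 37
Total = 65.
65 mod 10 = 5, so the number is invalid.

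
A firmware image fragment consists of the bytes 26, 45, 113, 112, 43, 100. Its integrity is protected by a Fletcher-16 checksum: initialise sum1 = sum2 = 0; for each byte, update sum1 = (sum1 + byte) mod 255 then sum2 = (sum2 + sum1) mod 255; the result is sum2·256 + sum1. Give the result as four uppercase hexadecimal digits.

Running sums (mod 255):
  after byte 0 (26): sum1=26, sum2=26
  after byte 1 (45): sum1=71, sum2=97
  after byte 2 (113): sum1=184, sum2=26
  after byte 3 (112): sum1=41, sum2=67
  after byte 4 (43): sum1=84, sum2=151
  after byte 5 (100): sum1=184, sum2=80
Checksum = sum2·256 + sum1 = 80·256 + 184 = 20664 = 0x50B8.

50B8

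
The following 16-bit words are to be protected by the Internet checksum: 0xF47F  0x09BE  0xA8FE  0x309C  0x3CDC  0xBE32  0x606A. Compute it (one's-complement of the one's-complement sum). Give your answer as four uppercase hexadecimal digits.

One's-complement addition (fold any carry out of bit 15 back into bit 0):
  0xF47F + 0x09BE = 0x0FE3D
  0xFE3D + 0xA8FE = 0x1A73B → wrap carry → 0xA73C
  0xA73C + 0x309C = 0x0D7D8
  0xD7D8 + 0x3CDC = 0x114B4 → wrap carry → 0x14B5
  0x14B5 + 0xBE32 = 0x0D2E7
  0xD2E7 + 0x606A = 0x13351 → wrap carry → 0x3352
One's-complement sum = 0x3352.
Checksum = ~0x3352 & 0xFFFF = 0xCCAD.

CCAD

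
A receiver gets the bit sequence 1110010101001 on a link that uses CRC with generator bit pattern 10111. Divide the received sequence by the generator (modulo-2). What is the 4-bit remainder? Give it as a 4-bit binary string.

Modulo-2 division of 1110010101001 by 10111:
  pos 0: 11100 XOR 10111 = 01011
  pos 1: 10111 XOR 10111 = 00000
  pos 7: 10100 XOR 10111 = 00011
Remainder = 0111 (nonzero — an error is detected).

0111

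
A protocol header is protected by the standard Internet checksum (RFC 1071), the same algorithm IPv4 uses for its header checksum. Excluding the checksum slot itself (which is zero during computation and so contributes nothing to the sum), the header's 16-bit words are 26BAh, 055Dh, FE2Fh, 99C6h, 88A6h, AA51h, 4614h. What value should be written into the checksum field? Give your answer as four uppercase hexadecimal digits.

One's-complement addition (fold any carry out of bit 15 back into bit 0):
  0x26BA + 0x055D = 0x02C17
  0x2C17 + 0xFE2F = 0x12A46 → wrap carry → 0x2A47
  0x2A47 + 0x99C6 = 0x0C40D
  0xC40D + 0x88A6 = 0x14CB3 → wrap carry → 0x4CB4
  0x4CB4 + 0xAA51 = 0x0F705
  0xF705 + 0x4614 = 0x13D19 → wrap carry → 0x3D1A
One's-complement sum = 0x3D1A.
Checksum = ~0x3D1A & 0xFFFF = 0xC2E5.

C2E5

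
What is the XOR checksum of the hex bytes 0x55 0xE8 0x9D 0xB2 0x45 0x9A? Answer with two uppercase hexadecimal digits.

XOR the bytes together:
  start with 0x55
  0x55 ⊕ 0xE8 = 0xBD
  0xBD ⊕ 0x9D = 0x20
  0x20 ⊕ 0xB2 = 0x92
  0x92 ⊕ 0x45 = 0xD7
  0xD7 ⊕ 0x9A = 0x4D

4D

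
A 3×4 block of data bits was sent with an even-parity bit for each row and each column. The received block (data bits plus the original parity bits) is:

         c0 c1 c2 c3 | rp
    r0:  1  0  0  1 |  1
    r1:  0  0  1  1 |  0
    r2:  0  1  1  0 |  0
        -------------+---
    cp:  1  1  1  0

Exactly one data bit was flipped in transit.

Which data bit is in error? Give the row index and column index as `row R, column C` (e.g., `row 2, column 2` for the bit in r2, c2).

row 0, column 2

Recompute each row's even parity and compare to rp:
  r0: data parity 0, sent rp 1 → mismatch
  r1: data parity 0, sent rp 0 → ok
  r2: data parity 0, sent rp 0 → ok
Recompute each column's even parity and compare to cp:
  c0: data parity 1, sent cp 1 → ok
  c1: data parity 1, sent cp 1 → ok
  c2: data parity 0, sent cp 1 → mismatch
  c3: data parity 0, sent cp 0 → ok
Exactly one row (r0) and one column (c2) fail → the flipped bit is at their intersection.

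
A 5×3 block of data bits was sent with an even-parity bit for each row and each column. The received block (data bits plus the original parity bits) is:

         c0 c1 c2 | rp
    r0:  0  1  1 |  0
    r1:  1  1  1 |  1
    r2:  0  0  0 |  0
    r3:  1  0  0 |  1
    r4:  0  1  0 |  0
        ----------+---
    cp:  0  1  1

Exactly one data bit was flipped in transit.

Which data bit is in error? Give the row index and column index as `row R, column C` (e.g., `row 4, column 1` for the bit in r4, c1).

row 4, column 2

Recompute each row's even parity and compare to rp:
  r0: data parity 0, sent rp 0 → ok
  r1: data parity 1, sent rp 1 → ok
  r2: data parity 0, sent rp 0 → ok
  r3: data parity 1, sent rp 1 → ok
  r4: data parity 1, sent rp 0 → mismatch
Recompute each column's even parity and compare to cp:
  c0: data parity 0, sent cp 0 → ok
  c1: data parity 1, sent cp 1 → ok
  c2: data parity 0, sent cp 1 → mismatch
Exactly one row (r4) and one column (c2) fail → the flipped bit is at their intersection.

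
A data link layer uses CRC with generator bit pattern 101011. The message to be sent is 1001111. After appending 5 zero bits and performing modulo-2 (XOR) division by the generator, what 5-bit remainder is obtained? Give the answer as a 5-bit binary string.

11001

Append 5 zeros: 100111100000. Divide by 101011 (XOR where the leading bit is 1):
  pos 0: 100111 XOR 101011 = 001100
  pos 2: 110010 XOR 101011 = 011001
  pos 3: 110010 XOR 101011 = 011001
  pos 4: 110010 XOR 101011 = 011001
  pos 5: 110010 XOR 101011 = 011001
  pos 6: 110010 XOR 101011 = 011001
Remainder (last 5 bits) = 11001. This is the CRC / FCS.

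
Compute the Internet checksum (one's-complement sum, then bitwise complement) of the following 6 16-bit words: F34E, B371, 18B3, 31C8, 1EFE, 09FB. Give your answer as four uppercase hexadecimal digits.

E5CA

One's-complement addition (fold any carry out of bit 15 back into bit 0):
  0xF34E + 0xB371 = 0x1A6BF → wrap carry → 0xA6C0
  0xA6C0 + 0x18B3 = 0x0BF73
  0xBF73 + 0x31C8 = 0x0F13B
  0xF13B + 0x1EFE = 0x11039 → wrap carry → 0x103A
  0x103A + 0x09FB = 0x01A35
One's-complement sum = 0x1A35.
Checksum = ~0x1A35 & 0xFFFF = 0xE5CA.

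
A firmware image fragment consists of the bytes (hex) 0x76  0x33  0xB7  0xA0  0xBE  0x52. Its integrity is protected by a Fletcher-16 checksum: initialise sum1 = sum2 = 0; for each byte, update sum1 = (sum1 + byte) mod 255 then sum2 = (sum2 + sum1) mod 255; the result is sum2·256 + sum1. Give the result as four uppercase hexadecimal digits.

5713

Running sums (mod 255):
  after byte 0 (0x76): sum1=118, sum2=118
  after byte 1 (0x33): sum1=169, sum2=32
  after byte 2 (0xB7): sum1=97, sum2=129
  after byte 3 (0xA0): sum1=2, sum2=131
  after byte 4 (0xBE): sum1=192, sum2=68
  after byte 5 (0x52): sum1=19, sum2=87
Checksum = sum2·256 + sum1 = 87·256 + 19 = 22291 = 0x5713.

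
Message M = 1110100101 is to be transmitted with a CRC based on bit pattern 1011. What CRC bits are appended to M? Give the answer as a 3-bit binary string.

Append 3 zeros: 1110100101000. Divide by 1011 (XOR where the leading bit is 1):
  pos 0: 1110 XOR 1011 = 0101
  pos 1: 1011 XOR 1011 = 0000
  pos 7: 1010 XOR 1011 = 0001
Remainder (last 3 bits) = 100. This is the CRC / FCS.

100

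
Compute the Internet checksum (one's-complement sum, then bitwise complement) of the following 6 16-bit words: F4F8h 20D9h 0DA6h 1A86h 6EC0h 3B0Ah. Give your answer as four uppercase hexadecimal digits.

One's-complement addition (fold any carry out of bit 15 back into bit 0):
  0xF4F8 + 0x20D9 = 0x115D1 → wrap carry → 0x15D2
  0x15D2 + 0x0DA6 = 0x02378
  0x2378 + 0x1A86 = 0x03DFE
  0x3DFE + 0x6EC0 = 0x0ACBE
  0xACBE + 0x3B0A = 0x0E7C8
One's-complement sum = 0xE7C8.
Checksum = ~0xE7C8 & 0xFFFF = 0x1837.

1837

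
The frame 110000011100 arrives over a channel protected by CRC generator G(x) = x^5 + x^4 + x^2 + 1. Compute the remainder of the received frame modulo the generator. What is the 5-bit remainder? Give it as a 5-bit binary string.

Modulo-2 division of 110000011100 by 110101:
  pos 0: 110000 XOR 110101 = 000101
  pos 3: 101011 XOR 110101 = 011110
  pos 4: 111101 XOR 110101 = 001000
  pos 6: 100000 XOR 110101 = 010101
Remainder = 10101 (nonzero — an error is detected).

10101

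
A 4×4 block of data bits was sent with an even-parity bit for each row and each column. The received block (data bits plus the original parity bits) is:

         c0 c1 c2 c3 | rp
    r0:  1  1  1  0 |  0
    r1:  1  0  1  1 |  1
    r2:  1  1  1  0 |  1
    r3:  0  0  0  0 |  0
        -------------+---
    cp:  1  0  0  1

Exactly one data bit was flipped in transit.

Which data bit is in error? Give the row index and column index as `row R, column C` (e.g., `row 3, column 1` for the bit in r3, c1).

row 0, column 2

Recompute each row's even parity and compare to rp:
  r0: data parity 1, sent rp 0 → mismatch
  r1: data parity 1, sent rp 1 → ok
  r2: data parity 1, sent rp 1 → ok
  r3: data parity 0, sent rp 0 → ok
Recompute each column's even parity and compare to cp:
  c0: data parity 1, sent cp 1 → ok
  c1: data parity 0, sent cp 0 → ok
  c2: data parity 1, sent cp 0 → mismatch
  c3: data parity 1, sent cp 1 → ok
Exactly one row (r0) and one column (c2) fail → the flipped bit is at their intersection.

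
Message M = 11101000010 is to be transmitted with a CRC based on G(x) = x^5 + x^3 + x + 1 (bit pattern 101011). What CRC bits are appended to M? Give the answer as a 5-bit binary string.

10000

Append 5 zeros: 1110100001000000. Divide by 101011 (XOR where the leading bit is 1):
  pos 0: 111010 XOR 101011 = 010001
  pos 1: 100010 XOR 101011 = 001001
  pos 3: 100100 XOR 101011 = 001111
  pos 5: 111110 XOR 101011 = 010101
  pos 6: 101010 XOR 101011 = 000001
Remainder (last 5 bits) = 10000. This is the CRC / FCS.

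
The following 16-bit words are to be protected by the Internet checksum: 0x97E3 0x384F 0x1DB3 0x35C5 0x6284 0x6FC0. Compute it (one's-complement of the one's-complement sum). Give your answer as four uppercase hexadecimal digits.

0A10

One's-complement addition (fold any carry out of bit 15 back into bit 0):
  0x97E3 + 0x384F = 0x0D032
  0xD032 + 0x1DB3 = 0x0EDE5
  0xEDE5 + 0x35C5 = 0x123AA → wrap carry → 0x23AB
  0x23AB + 0x6284 = 0x0862F
  0x862F + 0x6FC0 = 0x0F5EF
One's-complement sum = 0xF5EF.
Checksum = ~0xF5EF & 0xFFFF = 0x0A10.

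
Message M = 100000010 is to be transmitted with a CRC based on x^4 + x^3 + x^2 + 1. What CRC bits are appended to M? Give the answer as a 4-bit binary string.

Append 4 zeros: 1000000100000. Divide by 11101 (XOR where the leading bit is 1):
  pos 0: 10000 XOR 11101 = 01101
  pos 1: 11010 XOR 11101 = 00111
  pos 3: 11101 XOR 11101 = 00000
Remainder (last 4 bits) = 0000. This is the CRC / FCS.

0000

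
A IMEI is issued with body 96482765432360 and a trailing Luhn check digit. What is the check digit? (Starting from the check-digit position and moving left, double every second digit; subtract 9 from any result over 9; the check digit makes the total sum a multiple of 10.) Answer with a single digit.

Partial digits right→left: 0 6 3 2 3 4 5 6 7 2 8 4 6 9
Double every second digit counting from the check-digit position (so the 1st, 3rd, 5th, ... of the partial from the right).
  doubled (with −9 where >9): 0 6 6 1 5 7 3 → sum 28
  kept as-is: 6 2 4 6 2 4 9 → sum 33
Total = 28 + 33 = 61.
Check digit = (10 − (61 mod 10)) mod 10 = 9.

9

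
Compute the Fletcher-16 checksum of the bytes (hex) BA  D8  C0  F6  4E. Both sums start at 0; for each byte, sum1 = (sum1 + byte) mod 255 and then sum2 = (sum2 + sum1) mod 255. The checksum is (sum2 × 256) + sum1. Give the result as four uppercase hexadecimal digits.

Running sums (mod 255):
  after byte 0 (BA): sum1=186, sum2=186
  after byte 1 (D8): sum1=147, sum2=78
  after byte 2 (C0): sum1=84, sum2=162
  after byte 3 (F6): sum1=75, sum2=237
  after byte 4 (4E): sum1=153, sum2=135
Checksum = sum2·256 + sum1 = 135·256 + 153 = 34713 = 0x8799.

8799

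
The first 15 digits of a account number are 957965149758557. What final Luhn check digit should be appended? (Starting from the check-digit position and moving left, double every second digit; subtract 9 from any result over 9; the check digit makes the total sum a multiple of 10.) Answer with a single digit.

Partial digits right→left: 7 5 5 8 5 7 9 4 1 5 6 9 7 5 9
Double every second digit counting from the check-digit position (so the 1st, 3rd, 5th, ... of the partial from the right).
  doubled (with −9 where >9): 5 1 1 9 2 3 5 9 → sum 35
  kept as-is: 5 8 7 4 5 9 5 → sum 43
Total = 35 + 43 = 78.
Check digit = (10 − (78 mod 10)) mod 10 = 2.

2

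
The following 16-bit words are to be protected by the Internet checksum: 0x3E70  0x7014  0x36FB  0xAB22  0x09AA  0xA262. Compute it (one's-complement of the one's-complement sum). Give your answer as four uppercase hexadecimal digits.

One's-complement addition (fold any carry out of bit 15 back into bit 0):
  0x3E70 + 0x7014 = 0x0AE84
  0xAE84 + 0x36FB = 0x0E57F
  0xE57F + 0xAB22 = 0x190A1 → wrap carry → 0x90A2
  0x90A2 + 0x09AA = 0x09A4C
  0x9A4C + 0xA262 = 0x13CAE → wrap carry → 0x3CAF
One's-complement sum = 0x3CAF.
Checksum = ~0x3CAF & 0xFFFF = 0xC350.

C350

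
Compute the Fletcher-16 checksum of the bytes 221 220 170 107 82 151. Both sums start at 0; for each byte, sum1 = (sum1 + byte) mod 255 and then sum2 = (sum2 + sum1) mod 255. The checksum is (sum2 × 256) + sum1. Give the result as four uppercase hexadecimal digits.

ACBA

Running sums (mod 255):
  after byte 0 (221): sum1=221, sum2=221
  after byte 1 (220): sum1=186, sum2=152
  after byte 2 (170): sum1=101, sum2=253
  after byte 3 (107): sum1=208, sum2=206
  after byte 4 (82): sum1=35, sum2=241
  after byte 5 (151): sum1=186, sum2=172
Checksum = sum2·256 + sum1 = 172·256 + 186 = 44218 = 0xACBA.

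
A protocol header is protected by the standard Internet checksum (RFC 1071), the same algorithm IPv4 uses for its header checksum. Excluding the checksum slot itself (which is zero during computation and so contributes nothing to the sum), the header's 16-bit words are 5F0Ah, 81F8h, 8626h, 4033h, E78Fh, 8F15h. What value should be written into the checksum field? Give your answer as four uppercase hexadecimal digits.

One's-complement addition (fold any carry out of bit 15 back into bit 0):
  0x5F0A + 0x81F8 = 0x0E102
  0xE102 + 0x8626 = 0x16728 → wrap carry → 0x6729
  0x6729 + 0x4033 = 0x0A75C
  0xA75C + 0xE78F = 0x18EEB → wrap carry → 0x8EEC
  0x8EEC + 0x8F15 = 0x11E01 → wrap carry → 0x1E02
One's-complement sum = 0x1E02.
Checksum = ~0x1E02 & 0xFFFF = 0xE1FD.

E1FD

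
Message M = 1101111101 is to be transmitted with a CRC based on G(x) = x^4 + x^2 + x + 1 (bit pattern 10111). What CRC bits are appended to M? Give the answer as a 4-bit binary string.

Append 4 zeros: 11011111010000. Divide by 10111 (XOR where the leading bit is 1):
  pos 0: 11011 XOR 10111 = 01100
  pos 1: 11001 XOR 10111 = 01110
  pos 2: 11101 XOR 10111 = 01010
  pos 3: 10101 XOR 10111 = 00010
  pos 6: 10010 XOR 10111 = 00101
  pos 8: 10100 XOR 10111 = 00011
Remainder (last 4 bits) = 0110. This is the CRC / FCS.

0110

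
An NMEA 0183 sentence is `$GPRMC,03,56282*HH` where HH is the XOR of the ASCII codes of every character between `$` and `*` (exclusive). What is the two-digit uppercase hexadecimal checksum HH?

73

XOR the ASCII codes of the payload characters:
  'G' = 0x47 → acc = 0x47
  'P' = 0x50 → acc = 0x17
  'R' = 0x52 → acc = 0x45
  'M' = 0x4D → acc = 0x08
  'C' = 0x43 → acc = 0x4B
  ',' = 0x2C → acc = 0x67
  '0' = 0x30 → acc = 0x57
  '3' = 0x33 → acc = 0x64
  ',' = 0x2C → acc = 0x48
  '5' = 0x35 → acc = 0x7D
  '6' = 0x36 → acc = 0x4B
  '2' = 0x32 → acc = 0x79
  '8' = 0x38 → acc = 0x41
  '2' = 0x32 → acc = 0x73
Checksum = 0x73.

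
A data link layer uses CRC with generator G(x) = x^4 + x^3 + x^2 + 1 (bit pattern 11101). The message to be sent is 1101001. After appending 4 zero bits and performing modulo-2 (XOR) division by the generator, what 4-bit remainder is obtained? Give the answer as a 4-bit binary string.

Append 4 zeros: 11010010000. Divide by 11101 (XOR where the leading bit is 1):
  pos 0: 11010 XOR 11101 = 00111
  pos 2: 11101 XOR 11101 = 00000
Remainder (last 4 bits) = 0000. This is the CRC / FCS.

0000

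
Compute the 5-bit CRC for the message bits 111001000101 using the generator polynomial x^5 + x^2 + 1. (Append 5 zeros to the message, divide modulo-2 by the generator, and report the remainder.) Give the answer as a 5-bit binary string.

Append 5 zeros: 11100100010100000. Divide by 100101 (XOR where the leading bit is 1):
  pos 0: 111001 XOR 100101 = 011100
  pos 1: 111000 XOR 100101 = 011101
  pos 2: 111010 XOR 100101 = 011111
  pos 3: 111110 XOR 100101 = 011011
  pos 4: 110111 XOR 100101 = 010010
  pos 5: 100100 XOR 100101 = 000001
  pos 10: 110000 XOR 100101 = 010101
  pos 11: 101010 XOR 100101 = 001111
Remainder (last 5 bits) = 01111. This is the CRC / FCS.

01111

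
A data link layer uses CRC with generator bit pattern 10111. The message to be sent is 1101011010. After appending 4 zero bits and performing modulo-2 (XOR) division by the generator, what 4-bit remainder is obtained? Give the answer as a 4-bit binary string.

Append 4 zeros: 11010110100000. Divide by 10111 (XOR where the leading bit is 1):
  pos 0: 11010 XOR 10111 = 01101
  pos 1: 11011 XOR 10111 = 01100
  pos 2: 11001 XOR 10111 = 01110
  pos 3: 11100 XOR 10111 = 01011
  pos 4: 10111 XOR 10111 = 00000
Remainder (last 4 bits) = 0000. This is the CRC / FCS.

0000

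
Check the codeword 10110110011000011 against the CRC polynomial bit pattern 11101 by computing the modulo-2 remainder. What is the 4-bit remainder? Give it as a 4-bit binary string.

0010

Modulo-2 division of 10110110011000011 by 11101:
  pos 0: 10110 XOR 11101 = 01011
  pos 1: 10111 XOR 11101 = 01010
  pos 2: 10101 XOR 11101 = 01000
  pos 3: 10000 XOR 11101 = 01101
  pos 4: 11010 XOR 11101 = 00111
  pos 6: 11111 XOR 11101 = 00010
  pos 9: 10000 XOR 11101 = 01101
  pos 10: 11010 XOR 11101 = 00111
  pos 12: 11111 XOR 11101 = 00010
Remainder = 0010 (nonzero — an error is detected).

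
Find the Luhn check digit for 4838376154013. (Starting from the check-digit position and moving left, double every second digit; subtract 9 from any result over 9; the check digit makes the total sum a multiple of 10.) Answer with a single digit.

1

Partial digits right→left: 3 1 0 4 5 1 6 7 3 8 3 8 4
Double every second digit counting from the check-digit position (so the 1st, 3rd, 5th, ... of the partial from the right).
  doubled (with −9 where >9): 6 0 1 3 6 6 8 → sum 30
  kept as-is: 1 4 1 7 8 8 → sum 29
Total = 30 + 29 = 59.
Check digit = (10 − (59 mod 10)) mod 10 = 1.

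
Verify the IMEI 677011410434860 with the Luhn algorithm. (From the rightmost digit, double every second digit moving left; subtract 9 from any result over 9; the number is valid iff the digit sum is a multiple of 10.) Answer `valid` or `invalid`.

From the right, keep odd positions and double even positions (subtract 9 from any doubled value over 9):
  doubled (positions 2,4,...): 3 8 8 2 2 0 5 → sum 28
  kept (positions 1,3,...): 0 8 3 0 4 1 7 6 → sum 29
Total = 57.
57 mod 10 = 7, so the number is invalid.

invalid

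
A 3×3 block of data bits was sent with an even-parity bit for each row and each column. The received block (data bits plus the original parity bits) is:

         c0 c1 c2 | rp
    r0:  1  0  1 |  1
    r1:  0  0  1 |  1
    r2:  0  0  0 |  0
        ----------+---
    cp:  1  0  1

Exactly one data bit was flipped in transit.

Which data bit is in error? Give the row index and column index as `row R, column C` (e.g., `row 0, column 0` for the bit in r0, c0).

Recompute each row's even parity and compare to rp:
  r0: data parity 0, sent rp 1 → mismatch
  r1: data parity 1, sent rp 1 → ok
  r2: data parity 0, sent rp 0 → ok
Recompute each column's even parity and compare to cp:
  c0: data parity 1, sent cp 1 → ok
  c1: data parity 0, sent cp 0 → ok
  c2: data parity 0, sent cp 1 → mismatch
Exactly one row (r0) and one column (c2) fail → the flipped bit is at their intersection.

row 0, column 2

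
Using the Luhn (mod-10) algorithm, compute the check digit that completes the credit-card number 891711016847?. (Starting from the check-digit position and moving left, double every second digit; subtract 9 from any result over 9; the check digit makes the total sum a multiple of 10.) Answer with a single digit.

Partial digits right→left: 7 4 8 6 1 0 1 1 7 1 9 8
Double every second digit counting from the check-digit position (so the 1st, 3rd, 5th, ... of the partial from the right).
  doubled (with −9 where >9): 5 7 2 2 5 9 → sum 30
  kept as-is: 4 6 0 1 1 8 → sum 20
Total = 30 + 20 = 50.
Check digit = (10 − (50 mod 10)) mod 10 = 0.

0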